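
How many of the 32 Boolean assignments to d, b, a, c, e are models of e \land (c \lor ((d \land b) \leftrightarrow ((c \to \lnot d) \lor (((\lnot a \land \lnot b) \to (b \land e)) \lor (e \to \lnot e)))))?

Initial set: {T (e \land (c \lor ((d \land b) \leftrightarrow ((c \to \lnot d) \lor (((\lnot a \land \lnot b) \to (b \land e)) \lor (e \to \lnot e))))))}.
T (e \land (c \lor ((d \land b) \leftrightarrow ((c \to \lnot d) \lor (((\lnot a \land \lnot b) \to (b \land e)) \lor (e \to \lnot e)))))): α-rule — add T e, T (c \lor ((d \land b) \leftrightarrow ((c \to \lnot d) \lor (((\lnot a \land \lnot b) \to (b \land e)) \lor (e \to \lnot e))))).
T (c \lor ((d \land b) \leftrightarrow ((c \to \lnot d) \lor (((\lnot a \land \lnot b) \to (b \land e)) \lor (e \to \lnot e))))): β-rule — branch into T c  //  T ((d \land b) \leftrightarrow ((c \to \lnot d) \lor (((\lnot a \land \lnot b) \to (b \land e)) \lor (e \to \lnot e)))).
  branch 1 (add T c):
    ○ open, literals {c=1, e=1}.
  branch 2 (add T ((d \land b) \leftrightarrow ((c \to \lnot d) \lor (((\lnot a \land \lnot b) \to (b \land e)) \lor (e \to \lnot e))))):
    T ((d \land b) \leftrightarrow ((c \to \lnot d) \lor (((\lnot a \land \lnot b) \to (b \land e)) \lor (e \to \lnot e)))): β-rule — branch into T (d \land b), T ((c \to \lnot d) \lor (((\lnot a \land \lnot b) \to (b \land e)) \lor (e \to \lnot e)))  //  F (d \land b), F ((c \to \lnot d) \lor (((\lnot a \land \lnot b) \to (b \land e)) \lor (e \to \lnot e))).
      branch 2.1 (add T (d \land b), T ((c \to \lnot d) \lor (((\lnot a \land \lnot b) \to (b \land e)) \lor (e \to \lnot e)))):
        T (d \land b): α-rule — add T d, T b.
        T ((c \to \lnot d) \lor (((\lnot a \land \lnot b) \to (b \land e)) \lor (e \to \lnot e))): β-rule — branch into T (c \to \lnot d)  //  T (((\lnot a \land \lnot b) \to (b \land e)) \lor (e \to \lnot e)).
          branch 2.1.1 (add T (c \to \lnot d)):
            T (c \to \lnot d): β-rule — branch into F c  //  T \lnot d.
              branch 2.1.1.1 (add F c):
                ○ open, literals {b=1, c=0, d=1, e=1}.
              branch 2.1.1.2 (add T \lnot d):
                × closes — contains both d and \lnot d.
          branch 2.1.2 (add T (((\lnot a \land \lnot b) \to (b \land e)) \lor (e \to \lnot e))):
            T (((\lnot a \land \lnot b) \to (b \land e)) \lor (e \to \lnot e)): β-rule — branch into T ((\lnot a \land \lnot b) \to (b \land e))  //  T (e \to \lnot e).
              branch 2.1.2.1 (add T ((\lnot a \land \lnot b) \to (b \land e))):
                T ((\lnot a \land \lnot b) \to (b \land e)): β-rule — branch into F (\lnot a \land \lnot b)  //  T (b \land e).
                  branch 2.1.2.1.1 (add F (\lnot a \land \lnot b)):
                    F (\lnot a \land \lnot b): β-rule — branch into F \lnot a  //  F \lnot b.
                      branch 2.1.2.1.1.1 (add F \lnot a):
                        ○ open, literals {a=1, b=1, d=1, e=1}.
                      branch 2.1.2.1.1.2 (add F \lnot b):
                        ○ open, literals {b=1, d=1, e=1}.
                  branch 2.1.2.1.2 (add T (b \land e)):
                    T (b \land e): α-rule — add T b, T e.
                    ○ open, literals {b=1, d=1, e=1}.
              branch 2.1.2.2 (add T (e \to \lnot e)):
                T (e \to \lnot e): β-rule — branch into F e  //  T \lnot e.
                  branch 2.1.2.2.1 (add F e):
                    × closes — contains both e and \lnot e.
                  branch 2.1.2.2.2 (add T \lnot e):
                    × closes — contains both e and \lnot e.
      branch 2.2 (add F (d \land b), F ((c \to \lnot d) \lor (((\lnot a \land \lnot b) \to (b \land e)) \lor (e \to \lnot e)))):
        F ((c \to \lnot d) \lor (((\lnot a \land \lnot b) \to (b \land e)) \lor (e \to \lnot e))): α-rule — add F (c \to \lnot d), F (((\lnot a \land \lnot b) \to (b \land e)) \lor (e \to \lnot e)).
        F (c \to \lnot d): α-rule — add T c, F \lnot d.
        F (((\lnot a \land \lnot b) \to (b \land e)) \lor (e \to \lnot e)): α-rule — add F ((\lnot a \land \lnot b) \to (b \land e)), F (e \to \lnot e).
        F ((\lnot a \land \lnot b) \to (b \land e)): α-rule — add T (\lnot a \land \lnot b), F (b \land e).
        F (e \to \lnot e): α-rule — add T e, F \lnot e.
        T (\lnot a \land \lnot b): α-rule — add T \lnot a, T \lnot b.
        F (d \land b): β-rule — branch into F d  //  F b.
          branch 2.2.1 (add F d):
            × closes — contains both d and \lnot d.
          branch 2.2.2 (add F b):
            F (b \land e): β-rule — branch into F b  //  F e.
              branch 2.2.2.1 (add F b):
                ○ open, literals {a=0, b=0, c=1, d=1, e=1}.
              branch 2.2.2.2 (add F e):
                × closes — contains both e and \lnot e.
5 branches closed, 6 open.
Each open branch fixes some atoms; the unmentioned ones are free. Counting distinct full assignments: branch {c=1, e=1} (d, b, a) contributes 8 new; branch {b=1, c=0, d=1, e=1} (a) contributes 2 new; branch {a=1, b=1, d=1, e=1} (c) contributes 0 new; branch {b=1, d=1, e=1} (a, c) contributes 0 new; branch {b=1, d=1, e=1} (a, c) contributes 0 new; branch {a=0, b=0, c=1, d=1, e=1} (none free) contributes 0 new. Total: 10.

10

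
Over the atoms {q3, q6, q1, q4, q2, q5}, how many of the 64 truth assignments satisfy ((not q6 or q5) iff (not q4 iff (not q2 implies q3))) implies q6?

Initial set: {(((not q6 or q5) iff (not q4 iff (not q2 implies q3))) implies q6)}.
(((not q6 or q5) iff (not q4 iff (not q2 implies q3))) implies q6): β-rule — branch into not ((not q6 or q5) iff (not q4 iff (not q2 implies q3)))  //  q6.
  branch 1 (add not ((not q6 or q5) iff (not q4 iff (not q2 implies q3)))):
    not ((not q6 or q5) iff (not q4 iff (not q2 implies q3))): β-rule — branch into (not q6 or q5), not (not q4 iff (not q2 implies q3))  //  not (not q6 or q5), (not q4 iff (not q2 implies q3)).
      branch 1.1 (add (not q6 or q5), not (not q4 iff (not q2 implies q3))):
        (not q6 or q5): β-rule — branch into not q6  //  q5.
          branch 1.1.1 (add not q6):
            not (not q4 iff (not q2 implies q3)): β-rule — branch into not q4, not (not q2 implies q3)  //  not not q4, (not q2 implies q3).
              branch 1.1.1.1 (add not q4, not (not q2 implies q3)):
                not (not q2 implies q3): α-rule — add not q2, not q3.
                ○ open, literals {q2=F, q3=F, q4=F, q6=F}.
              branch 1.1.1.2 (add not not q4, (not q2 implies q3)):
                (not q2 implies q3): β-rule — branch into not not q2  //  q3.
                  branch 1.1.1.2.1 (add not not q2):
                    ○ open, literals {q2=T, q4=T, q6=F}.
                  branch 1.1.1.2.2 (add q3):
                    ○ open, literals {q3=T, q4=T, q6=F}.
          branch 1.1.2 (add q5):
            not (not q4 iff (not q2 implies q3)): β-rule — branch into not q4, not (not q2 implies q3)  //  not not q4, (not q2 implies q3).
              branch 1.1.2.1 (add not q4, not (not q2 implies q3)):
                not (not q2 implies q3): α-rule — add not q2, not q3.
                ○ open, literals {q2=F, q3=F, q4=F, q5=T}.
              branch 1.1.2.2 (add not not q4, (not q2 implies q3)):
                (not q2 implies q3): β-rule — branch into not not q2  //  q3.
                  branch 1.1.2.2.1 (add not not q2):
                    ○ open, literals {q2=T, q4=T, q5=T}.
                  branch 1.1.2.2.2 (add q3):
                    ○ open, literals {q3=T, q4=T, q5=T}.
      branch 1.2 (add not (not q6 or q5), (not q4 iff (not q2 implies q3))):
        not (not q6 or q5): α-rule — add not not q6, not q5.
        (not q4 iff (not q2 implies q3)): β-rule — branch into not q4, (not q2 implies q3)  //  not not q4, not (not q2 implies q3).
          branch 1.2.1 (add not q4, (not q2 implies q3)):
            (not q2 implies q3): β-rule — branch into not not q2  //  q3.
              branch 1.2.1.1 (add not not q2):
                ○ open, literals {q2=T, q4=F, q5=F, q6=T}.
              branch 1.2.1.2 (add q3):
                ○ open, literals {q3=T, q4=F, q5=F, q6=T}.
          branch 1.2.2 (add not not q4, not (not q2 implies q3)):
            not (not q2 implies q3): α-rule — add not q2, not q3.
            ○ open, literals {q2=F, q3=F, q4=T, q5=F, q6=T}.
  branch 2 (add q6):
    ○ open, literals {q6=T}.
0 branches closed, 10 open.
Each open branch fixes some atoms; the unmentioned ones are free. Counting distinct full assignments: branch {q2=F, q3=F, q4=F, q6=F} (q1, q5) contributes 4 new; branch {q2=T, q4=T, q6=F} (q3, q1, q5) contributes 8 new; branch {q3=T, q4=T, q6=F} (q1, q2, q5) contributes 4 new; branch {q2=F, q3=F, q4=F, q5=T} (q6, q1) contributes 2 new; branch {q2=T, q4=T, q5=T} (q3, q6, q1) contributes 4 new; branch {q3=T, q4=T, q5=T} (q6, q1, q2) contributes 2 new; branch {q2=T, q4=F, q5=F, q6=T} (q3, q1) contributes 4 new; branch {q3=T, q4=F, q5=F, q6=T} (q1, q2) contributes 2 new; branch {q2=F, q3=F, q4=T, q5=F, q6=T} (q1) contributes 2 new; branch {q6=T} (q3, q1, q4, q2, q5) contributes 16 new. Total: 48.

48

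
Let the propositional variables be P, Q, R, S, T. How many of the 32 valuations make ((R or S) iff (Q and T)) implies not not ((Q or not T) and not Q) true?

Initial set: {(((R or S) iff (Q and T)) implies not not ((Q or not T) and not Q))}.
(((R or S) iff (Q and T)) implies not not ((Q or not T) and not Q)): β-rule — branch into not ((R or S) iff (Q and T))  //  not not ((Q or not T) and not Q).
  branch 1 (add not ((R or S) iff (Q and T))):
    not ((R or S) iff (Q and T)): β-rule — branch into (R or S), not (Q and T)  //  not (R or S), (Q and T).
      branch 1.1 (add (R or S), not (Q and T)):
        (R or S): β-rule — branch into R  //  S.
          branch 1.1.1 (add R):
            not (Q and T): β-rule — branch into not Q  //  not T.
              branch 1.1.1.1 (add not Q):
                ○ open, literals {Q=0, R=1}.
              branch 1.1.1.2 (add not T):
                ○ open, literals {R=1, T=0}.
          branch 1.1.2 (add S):
            not (Q and T): β-rule — branch into not Q  //  not T.
              branch 1.1.2.1 (add not Q):
                ○ open, literals {Q=0, S=1}.
              branch 1.1.2.2 (add not T):
                ○ open, literals {S=1, T=0}.
      branch 1.2 (add not (R or S), (Q and T)):
        not (R or S): α-rule — add not R, not S.
        (Q and T): α-rule — add Q, T.
        ○ open, literals {Q=1, R=0, S=0, T=1}.
  branch 2 (add not not ((Q or not T) and not Q)):
    not not ((Q or not T) and not Q): drop double negation, giving ((Q or not T) and not Q).
    ((Q or not T) and not Q): α-rule — add (Q or not T), not Q.
    (Q or not T): β-rule — branch into Q  //  not T.
      branch 2.1 (add Q):
        × closes — contains both Q and not Q.
      branch 2.2 (add not T):
        ○ open, literals {Q=0, T=0}.
1 branch closed, 6 open.
Each open branch fixes some atoms; the unmentioned ones are free. Counting distinct full assignments: branch {Q=0, R=1} (P, S, T) contributes 8 new; branch {R=1, T=0} (P, Q, S) contributes 4 new; branch {Q=0, S=1} (P, R, T) contributes 4 new; branch {S=1, T=0} (P, Q, R) contributes 2 new; branch {Q=1, R=0, S=0, T=1} (P) contributes 2 new; branch {Q=0, T=0} (P, R, S) contributes 2 new. Total: 22.

22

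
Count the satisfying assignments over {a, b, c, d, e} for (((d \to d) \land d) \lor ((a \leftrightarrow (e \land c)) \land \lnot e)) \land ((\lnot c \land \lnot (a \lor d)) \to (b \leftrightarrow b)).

20

Initial set: {T ((((d \to d) \land d) \lor ((a \leftrightarrow (e \land c)) \land \lnot e)) \land ((\lnot c \land \lnot (a \lor d)) \to (b \leftrightarrow b)))}.
T ((((d \to d) \land d) \lor ((a \leftrightarrow (e \land c)) \land \lnot e)) \land ((\lnot c \land \lnot (a \lor d)) \to (b \leftrightarrow b))): α-rule — add T (((d \to d) \land d) \lor ((a \leftrightarrow (e \land c)) \land \lnot e)), T ((\lnot c \land \lnot (a \lor d)) \to (b \leftrightarrow b)).
T (((d \to d) \land d) \lor ((a \leftrightarrow (e \land c)) \land \lnot e)): β-rule — branch into T ((d \to d) \land d)  //  T ((a \leftrightarrow (e \land c)) \land \lnot e).
  branch 1 (add T ((d \to d) \land d)):
    T ((d \to d) \land d): α-rule — add T (d \to d), T d.
    T ((\lnot c \land \lnot (a \lor d)) \to (b \leftrightarrow b)): β-rule — branch into F (\lnot c \land \lnot (a \lor d))  //  T (b \leftrightarrow b).
      branch 1.1 (add F (\lnot c \land \lnot (a \lor d))):
        T (d \to d): β-rule — branch into F d  //  T d.
          branch 1.1.1 (add F d):
            × closes — contains both d and \lnot d.
          branch 1.1.2 (add T d):
            F (\lnot c \land \lnot (a \lor d)): β-rule — branch into F \lnot c  //  F \lnot (a \lor d).
              branch 1.1.2.1 (add F \lnot c):
                ○ open, literals {c=true, d=true}.
              branch 1.1.2.2 (add F \lnot (a \lor d)):
                F \lnot (a \lor d): β-rule — branch into T a  //  T d.
                  branch 1.1.2.2.1 (add T a):
                    ○ open, literals {a=true, d=true}.
                  branch 1.1.2.2.2 (add T d):
                    ○ open, literals {d=true}.
      branch 1.2 (add T (b \leftrightarrow b)):
        T (d \to d): β-rule — branch into F d  //  T d.
          branch 1.2.1 (add F d):
            × closes — contains both d and \lnot d.
          branch 1.2.2 (add T d):
            T (b \leftrightarrow b): β-rule — branch into T b, T b  //  F b, F b.
              branch 1.2.2.1 (add T b, T b):
                ○ open, literals {b=true, d=true}.
              branch 1.2.2.2 (add F b, F b):
                ○ open, literals {b=false, d=true}.
  branch 2 (add T ((a \leftrightarrow (e \land c)) \land \lnot e)):
    T ((a \leftrightarrow (e \land c)) \land \lnot e): α-rule — add T (a \leftrightarrow (e \land c)), T \lnot e.
    T ((\lnot c \land \lnot (a \lor d)) \to (b \leftrightarrow b)): β-rule — branch into F (\lnot c \land \lnot (a \lor d))  //  T (b \leftrightarrow b).
      branch 2.1 (add F (\lnot c \land \lnot (a \lor d))):
        T (a \leftrightarrow (e \land c)): β-rule — branch into T a, T (e \land c)  //  F a, F (e \land c).
          branch 2.1.1 (add T a, T (e \land c)):
            T (e \land c): α-rule — add T e, T c.
            × closes — contains both e and \lnot e.
          branch 2.1.2 (add F a, F (e \land c)):
            F (\lnot c \land \lnot (a \lor d)): β-rule — branch into F \lnot c  //  F \lnot (a \lor d).
              branch 2.1.2.1 (add F \lnot c):
                F (e \land c): β-rule — branch into F e  //  F c.
                  branch 2.1.2.1.1 (add F e):
                    ○ open, literals {a=false, c=true, e=false}.
                  branch 2.1.2.1.2 (add F c):
                    × closes — contains both c and \lnot c.
              branch 2.1.2.2 (add F \lnot (a \lor d)):
                F (e \land c): β-rule — branch into F e  //  F c.
                  branch 2.1.2.2.1 (add F e):
                    F \lnot (a \lor d): β-rule — branch into T a  //  T d.
                      branch 2.1.2.2.1.1 (add T a):
                        × closes — contains both a and \lnot a.
                      branch 2.1.2.2.1.2 (add T d):
                        ○ open, literals {a=false, d=true, e=false}.
                  branch 2.1.2.2.2 (add F c):
                    F \lnot (a \lor d): β-rule — branch into T a  //  T d.
                      branch 2.1.2.2.2.1 (add T a):
                        × closes — contains both a and \lnot a.
                      branch 2.1.2.2.2.2 (add T d):
                        ○ open, literals {a=false, c=false, d=true, e=false}.
      branch 2.2 (add T (b \leftrightarrow b)):
        T (a \leftrightarrow (e \land c)): β-rule — branch into T a, T (e \land c)  //  F a, F (e \land c).
          branch 2.2.1 (add T a, T (e \land c)):
            T (e \land c): α-rule — add T e, T c.
            × closes — contains both e and \lnot e.
          branch 2.2.2 (add F a, F (e \land c)):
            T (b \leftrightarrow b): β-rule — branch into T b, T b  //  F b, F b.
              branch 2.2.2.1 (add T b, T b):
                F (e \land c): β-rule — branch into F e  //  F c.
                  branch 2.2.2.1.1 (add F e):
                    ○ open, literals {a=false, b=true, e=false}.
                  branch 2.2.2.1.2 (add F c):
                    ○ open, literals {a=false, b=true, c=false, e=false}.
              branch 2.2.2.2 (add F b, F b):
                F (e \land c): β-rule — branch into F e  //  F c.
                  branch 2.2.2.2.1 (add F e):
                    ○ open, literals {a=false, b=false, e=false}.
                  branch 2.2.2.2.2 (add F c):
                    ○ open, literals {a=false, b=false, c=false, e=false}.
7 branches closed, 12 open.
Each open branch fixes some atoms; the unmentioned ones are free. Counting distinct full assignments: branch {c=true, d=true} (a, b, e) contributes 8 new; branch {a=true, d=true} (b, c, e) contributes 4 new; branch {d=true} (a, b, c, e) contributes 4 new; branch {b=true, d=true} (a, c, e) contributes 0 new; branch {b=false, d=true} (a, c, e) contributes 0 new; branch {a=false, c=true, e=false} (b, d) contributes 2 new; branch {a=false, d=true, e=false} (b, c) contributes 0 new; branch {a=false, c=false, d=true, e=false} (b) contributes 0 new; branch {a=false, b=true, e=false} (c, d) contributes 1 new; branch {a=false, b=true, c=false, e=false} (d) contributes 0 new; branch {a=false, b=false, e=false} (c, d) contributes 1 new; branch {a=false, b=false, c=false, e=false} (d) contributes 0 new. Total: 20.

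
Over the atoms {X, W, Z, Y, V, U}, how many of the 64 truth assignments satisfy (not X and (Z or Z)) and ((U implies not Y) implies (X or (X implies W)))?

16

Initial set: {T ((not X and (Z or Z)) and ((U implies not Y) implies (X or (X implies W))))}.
T ((not X and (Z or Z)) and ((U implies not Y) implies (X or (X implies W)))): α-rule — add T (not X and (Z or Z)), T ((U implies not Y) implies (X or (X implies W))).
T (not X and (Z or Z)): α-rule — add T not X, T (Z or Z).
T ((U implies not Y) implies (X or (X implies W))): β-rule — branch into F (U implies not Y)  //  T (X or (X implies W)).
  branch 1 (add F (U implies not Y)):
    F (U implies not Y): α-rule — add T U, F not Y.
    T (Z or Z): β-rule — branch into T Z  //  T Z.
      branch 1.1 (add T Z):
        ○ open, literals {U=1, X=0, Y=1, Z=1}.
      branch 1.2 (add T Z):
        ○ open, literals {U=1, X=0, Y=1, Z=1}.
  branch 2 (add T (X or (X implies W))):
    T (Z or Z): β-rule — branch into T Z  //  T Z.
      branch 2.1 (add T Z):
        T (X or (X implies W)): β-rule — branch into T X  //  T (X implies W).
          branch 2.1.1 (add T X):
            × closes — contains both X and not X.
          branch 2.1.2 (add T (X implies W)):
            T (X implies W): β-rule — branch into F X  //  T W.
              branch 2.1.2.1 (add F X):
                ○ open, literals {X=0, Z=1}.
              branch 2.1.2.2 (add T W):
                ○ open, literals {W=1, X=0, Z=1}.
      branch 2.2 (add T Z):
        T (X or (X implies W)): β-rule — branch into T X  //  T (X implies W).
          branch 2.2.1 (add T X):
            × closes — contains both X and not X.
          branch 2.2.2 (add T (X implies W)):
            T (X implies W): β-rule — branch into F X  //  T W.
              branch 2.2.2.1 (add F X):
                ○ open, literals {X=0, Z=1}.
              branch 2.2.2.2 (add T W):
                ○ open, literals {W=1, X=0, Z=1}.
2 branches closed, 6 open.
Each open branch fixes some atoms; the unmentioned ones are free. Counting distinct full assignments: branch {U=1, X=0, Y=1, Z=1} (W, V) contributes 4 new; branch {U=1, X=0, Y=1, Z=1} (W, V) contributes 0 new; branch {X=0, Z=1} (W, Y, V, U) contributes 12 new; branch {W=1, X=0, Z=1} (Y, V, U) contributes 0 new; branch {X=0, Z=1} (W, Y, V, U) contributes 0 new; branch {W=1, X=0, Z=1} (Y, V, U) contributes 0 new. Total: 16.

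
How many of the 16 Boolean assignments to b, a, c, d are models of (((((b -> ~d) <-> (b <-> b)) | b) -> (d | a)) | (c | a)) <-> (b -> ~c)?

10

Initial set: {((((((b -> ~d) <-> (b <-> b)) | b) -> (d | a)) | (c | a)) <-> (b -> ~c))}.
((((((b -> ~d) <-> (b <-> b)) | b) -> (d | a)) | (c | a)) <-> (b -> ~c)): β-rule — branch into (((((b -> ~d) <-> (b <-> b)) | b) -> (d | a)) | (c | a)), (b -> ~c)  //  ~(((((b -> ~d) <-> (b <-> b)) | b) -> (d | a)) | (c | a)), ~(b -> ~c).
  branch 1 (add (((((b -> ~d) <-> (b <-> b)) | b) -> (d | a)) | (c | a)), (b -> ~c)):
    (((((b -> ~d) <-> (b <-> b)) | b) -> (d | a)) | (c | a)): β-rule — branch into ((((b -> ~d) <-> (b <-> b)) | b) -> (d | a))  //  (c | a).
      branch 1.1 (add ((((b -> ~d) <-> (b <-> b)) | b) -> (d | a))):
        (b -> ~c): β-rule — branch into ~b  //  ~c.
          branch 1.1.1 (add ~b):
            ((((b -> ~d) <-> (b <-> b)) | b) -> (d | a)): β-rule — branch into ~(((b -> ~d) <-> (b <-> b)) | b)  //  (d | a).
              branch 1.1.1.1 (add ~(((b -> ~d) <-> (b <-> b)) | b)):
                ~(((b -> ~d) <-> (b <-> b)) | b): α-rule — add ~((b -> ~d) <-> (b <-> b)), ~b.
                ~((b -> ~d) <-> (b <-> b)): β-rule — branch into (b -> ~d), ~(b <-> b)  //  ~(b -> ~d), (b <-> b).
                  branch 1.1.1.1.1 (add (b -> ~d), ~(b <-> b)):
                    (b -> ~d): β-rule — branch into ~b  //  ~d.
                      branch 1.1.1.1.1.1 (add ~b):
                        ~(b <-> b): β-rule — branch into b, ~b  //  ~b, b.
                          branch 1.1.1.1.1.1.1 (add b, ~b):
                            × closes — contains both b and ~b.
                          branch 1.1.1.1.1.1.2 (add ~b, b):
                            × closes — contains both b and ~b.
                      branch 1.1.1.1.1.2 (add ~d):
                        ~(b <-> b): β-rule — branch into b, ~b  //  ~b, b.
                          branch 1.1.1.1.1.2.1 (add b, ~b):
                            × closes — contains both b and ~b.
                          branch 1.1.1.1.1.2.2 (add ~b, b):
                            × closes — contains both b and ~b.
                  branch 1.1.1.1.2 (add ~(b -> ~d), (b <-> b)):
                    ~(b -> ~d): α-rule — add b, ~~d.
                    × closes — contains both b and ~b.
              branch 1.1.1.2 (add (d | a)):
                (d | a): β-rule — branch into d  //  a.
                  branch 1.1.1.2.1 (add d):
                    ○ open, literals {b=0, d=1}.
                  branch 1.1.1.2.2 (add a):
                    ○ open, literals {a=1, b=0}.
          branch 1.1.2 (add ~c):
            ((((b -> ~d) <-> (b <-> b)) | b) -> (d | a)): β-rule — branch into ~(((b -> ~d) <-> (b <-> b)) | b)  //  (d | a).
              branch 1.1.2.1 (add ~(((b -> ~d) <-> (b <-> b)) | b)):
                ~(((b -> ~d) <-> (b <-> b)) | b): α-rule — add ~((b -> ~d) <-> (b <-> b)), ~b.
                ~((b -> ~d) <-> (b <-> b)): β-rule — branch into (b -> ~d), ~(b <-> b)  //  ~(b -> ~d), (b <-> b).
                  branch 1.1.2.1.1 (add (b -> ~d), ~(b <-> b)):
                    (b -> ~d): β-rule — branch into ~b  //  ~d.
                      branch 1.1.2.1.1.1 (add ~b):
                        ~(b <-> b): β-rule — branch into b, ~b  //  ~b, b.
                          branch 1.1.2.1.1.1.1 (add b, ~b):
                            × closes — contains both b and ~b.
                          branch 1.1.2.1.1.1.2 (add ~b, b):
                            × closes — contains both b and ~b.
                      branch 1.1.2.1.1.2 (add ~d):
                        ~(b <-> b): β-rule — branch into b, ~b  //  ~b, b.
                          branch 1.1.2.1.1.2.1 (add b, ~b):
                            × closes — contains both b and ~b.
                          branch 1.1.2.1.1.2.2 (add ~b, b):
                            × closes — contains both b and ~b.
                  branch 1.1.2.1.2 (add ~(b -> ~d), (b <-> b)):
                    ~(b -> ~d): α-rule — add b, ~~d.
                    × closes — contains both b and ~b.
              branch 1.1.2.2 (add (d | a)):
                (d | a): β-rule — branch into d  //  a.
                  branch 1.1.2.2.1 (add d):
                    ○ open, literals {c=0, d=1}.
                  branch 1.1.2.2.2 (add a):
                    ○ open, literals {a=1, c=0}.
      branch 1.2 (add (c | a)):
        (b -> ~c): β-rule — branch into ~b  //  ~c.
          branch 1.2.1 (add ~b):
            (c | a): β-rule — branch into c  //  a.
              branch 1.2.1.1 (add c):
                ○ open, literals {b=0, c=1}.
              branch 1.2.1.2 (add a):
                ○ open, literals {a=1, b=0}.
          branch 1.2.2 (add ~c):
            (c | a): β-rule — branch into c  //  a.
              branch 1.2.2.1 (add c):
                × closes — contains both c and ~c.
              branch 1.2.2.2 (add a):
                ○ open, literals {a=1, c=0}.
  branch 2 (add ~(((((b -> ~d) <-> (b <-> b)) | b) -> (d | a)) | (c | a)), ~(b -> ~c)):
    ~(((((b -> ~d) <-> (b <-> b)) | b) -> (d | a)) | (c | a)): α-rule — add ~((((b -> ~d) <-> (b <-> b)) | b) -> (d | a)), ~(c | a).
    ~(b -> ~c): α-rule — add b, ~~c.
    ~((((b -> ~d) <-> (b <-> b)) | b) -> (d | a)): α-rule — add (((b -> ~d) <-> (b <-> b)) | b), ~(d | a).
    ~(c | a): α-rule — add ~c, ~a.
    × closes — contains both c and ~c.
12 branches closed, 7 open.
Each open branch fixes some atoms; the unmentioned ones are free. Counting distinct full assignments: branch {b=0, d=1} (a, c) contributes 4 new; branch {a=1, b=0} (c, d) contributes 2 new; branch {c=0, d=1} (b, a) contributes 2 new; branch {a=1, c=0} (b, d) contributes 1 new; branch {b=0, c=1} (a, d) contributes 1 new; branch {a=1, b=0} (c, d) contributes 0 new; branch {a=1, c=0} (b, d) contributes 0 new. Total: 10.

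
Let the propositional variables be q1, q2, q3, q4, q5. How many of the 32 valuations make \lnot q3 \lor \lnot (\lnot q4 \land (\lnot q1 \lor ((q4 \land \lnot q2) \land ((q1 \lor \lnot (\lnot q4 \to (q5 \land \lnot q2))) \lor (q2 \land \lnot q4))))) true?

Initial set: {T (\lnot q3 \lor \lnot (\lnot q4 \land (\lnot q1 \lor ((q4 \land \lnot q2) \land ((q1 \lor \lnot (\lnot q4 \to (q5 \land \lnot q2))) \lor (q2 \land \lnot q4))))))}.
T (\lnot q3 \lor \lnot (\lnot q4 \land (\lnot q1 \lor ((q4 \land \lnot q2) \land ((q1 \lor \lnot (\lnot q4 \to (q5 \land \lnot q2))) \lor (q2 \land \lnot q4)))))): β-rule — branch into T \lnot q3  //  T \lnot (\lnot q4 \land (\lnot q1 \lor ((q4 \land \lnot q2) \land ((q1 \lor \lnot (\lnot q4 \to (q5 \land \lnot q2))) \lor (q2 \land \lnot q4))))).
  branch 1 (add T \lnot q3):
    ○ open, literals {q3=F}.
  branch 2 (add T \lnot (\lnot q4 \land (\lnot q1 \lor ((q4 \land \lnot q2) \land ((q1 \lor \lnot (\lnot q4 \to (q5 \land \lnot q2))) \lor (q2 \land \lnot q4)))))):
    T \lnot (\lnot q4 \land (\lnot q1 \lor ((q4 \land \lnot q2) \land ((q1 \lor \lnot (\lnot q4 \to (q5 \land \lnot q2))) \lor (q2 \land \lnot q4))))): β-rule — branch into F \lnot q4  //  F (\lnot q1 \lor ((q4 \land \lnot q2) \land ((q1 \lor \lnot (\lnot q4 \to (q5 \land \lnot q2))) \lor (q2 \land \lnot q4)))).
      branch 2.1 (add F \lnot q4):
        ○ open, literals {q4=T}.
      branch 2.2 (add F (\lnot q1 \lor ((q4 \land \lnot q2) \land ((q1 \lor \lnot (\lnot q4 \to (q5 \land \lnot q2))) \lor (q2 \land \lnot q4))))):
        F (\lnot q1 \lor ((q4 \land \lnot q2) \land ((q1 \lor \lnot (\lnot q4 \to (q5 \land \lnot q2))) \lor (q2 \land \lnot q4)))): α-rule — add F \lnot q1, F ((q4 \land \lnot q2) \land ((q1 \lor \lnot (\lnot q4 \to (q5 \land \lnot q2))) \lor (q2 \land \lnot q4))).
        F ((q4 \land \lnot q2) \land ((q1 \lor \lnot (\lnot q4 \to (q5 \land \lnot q2))) \lor (q2 \land \lnot q4))): β-rule — branch into F (q4 \land \lnot q2)  //  F ((q1 \lor \lnot (\lnot q4 \to (q5 \land \lnot q2))) \lor (q2 \land \lnot q4)).
          branch 2.2.1 (add F (q4 \land \lnot q2)):
            F (q4 \land \lnot q2): β-rule — branch into F q4  //  F \lnot q2.
              branch 2.2.1.1 (add F q4):
                ○ open, literals {q1=T, q4=F}.
              branch 2.2.1.2 (add F \lnot q2):
                ○ open, literals {q1=T, q2=T}.
          branch 2.2.2 (add F ((q1 \lor \lnot (\lnot q4 \to (q5 \land \lnot q2))) \lor (q2 \land \lnot q4))):
            F ((q1 \lor \lnot (\lnot q4 \to (q5 \land \lnot q2))) \lor (q2 \land \lnot q4)): α-rule — add F (q1 \lor \lnot (\lnot q4 \to (q5 \land \lnot q2))), F (q2 \land \lnot q4).
            F (q1 \lor \lnot (\lnot q4 \to (q5 \land \lnot q2))): α-rule — add F q1, F \lnot (\lnot q4 \to (q5 \land \lnot q2)).
            × closes — contains both q1 and \lnot q1.
1 branch closed, 4 open.
Each open branch fixes some atoms; the unmentioned ones are free. Counting distinct full assignments: branch {q3=F} (q1, q2, q4, q5) contributes 16 new; branch {q4=T} (q1, q2, q3, q5) contributes 8 new; branch {q1=T, q4=F} (q2, q3, q5) contributes 4 new; branch {q1=T, q2=T} (q3, q4, q5) contributes 0 new. Total: 28.

28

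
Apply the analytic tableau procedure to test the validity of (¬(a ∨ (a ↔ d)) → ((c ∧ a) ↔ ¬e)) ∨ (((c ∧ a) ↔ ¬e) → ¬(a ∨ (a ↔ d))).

Valid

Assume the negation and expand:
Initial set: {¬((¬(a ∨ (a ↔ d)) → ((c ∧ a) ↔ ¬e)) ∨ (((c ∧ a) ↔ ¬e) → ¬(a ∨ (a ↔ d))))}.
¬((¬(a ∨ (a ↔ d)) → ((c ∧ a) ↔ ¬e)) ∨ (((c ∧ a) ↔ ¬e) → ¬(a ∨ (a ↔ d)))): α-rule — add ¬(¬(a ∨ (a ↔ d)) → ((c ∧ a) ↔ ¬e)), ¬(((c ∧ a) ↔ ¬e) → ¬(a ∨ (a ↔ d))).
¬(¬(a ∨ (a ↔ d)) → ((c ∧ a) ↔ ¬e)): α-rule — add ¬(a ∨ (a ↔ d)), ¬((c ∧ a) ↔ ¬e).
¬(((c ∧ a) ↔ ¬e) → ¬(a ∨ (a ↔ d))): α-rule — add ((c ∧ a) ↔ ¬e), ¬¬(a ∨ (a ↔ d)).
¬(a ∨ (a ↔ d)): α-rule — add ¬a, ¬(a ↔ d).
¬((c ∧ a) ↔ ¬e): β-rule — branch into (c ∧ a), ¬¬e  //  ¬(c ∧ a), ¬e.
  branch 1 (add (c ∧ a), ¬¬e):
    (c ∧ a): α-rule — add c, a.
    × closes — contains both a and ¬a.
  branch 2 (add ¬(c ∧ a), ¬e):
    ((c ∧ a) ↔ ¬e): β-rule — branch into (c ∧ a), ¬e  //  ¬(c ∧ a), ¬¬e.
      branch 2.1 (add (c ∧ a), ¬e):
        (c ∧ a): α-rule — add c, a.
        × closes — contains both a and ¬a.
      branch 2.2 (add ¬(c ∧ a), ¬¬e):
        × closes — contains both e and ¬e.
All 3 branches close.
Every branch closed, so the negation is unsatisfiable and the formula is valid.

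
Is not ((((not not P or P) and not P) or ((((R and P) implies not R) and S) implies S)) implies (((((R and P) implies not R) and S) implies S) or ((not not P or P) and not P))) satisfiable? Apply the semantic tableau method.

Unsatisfiable

Initial set: {not ((((not not P or P) and not P) or ((((R and P) implies not R) and S) implies S)) implies (((((R and P) implies not R) and S) implies S) or ((not not P or P) and not P)))}.
not ((((not not P or P) and not P) or ((((R and P) implies not R) and S) implies S)) implies (((((R and P) implies not R) and S) implies S) or ((not not P or P) and not P))): α-rule — add (((not not P or P) and not P) or ((((R and P) implies not R) and S) implies S)), not (((((R and P) implies not R) and S) implies S) or ((not not P or P) and not P)).
not (((((R and P) implies not R) and S) implies S) or ((not not P or P) and not P)): α-rule — add not ((((R and P) implies not R) and S) implies S), not ((not not P or P) and not P).
not ((((R and P) implies not R) and S) implies S): α-rule — add (((R and P) implies not R) and S), not S.
(((R and P) implies not R) and S): α-rule — add ((R and P) implies not R), S.
× closes — contains both S and not S.
All 1 branch closes.
Every branch closed; the formula is unsatisfiable.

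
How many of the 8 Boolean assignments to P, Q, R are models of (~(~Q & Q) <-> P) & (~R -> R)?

Initial set: {((~(~Q & Q) <-> P) & (~R -> R))}.
((~(~Q & Q) <-> P) & (~R -> R)): α-rule — add (~(~Q & Q) <-> P), (~R -> R).
(~(~Q & Q) <-> P): β-rule — branch into ~(~Q & Q), P  //  ~~(~Q & Q), ~P.
  branch 1 (add ~(~Q & Q), P):
    (~R -> R): β-rule — branch into ~~R  //  R.
      branch 1.1 (add ~~R):
        ~(~Q & Q): β-rule — branch into ~~Q  //  ~Q.
          branch 1.1.1 (add ~~Q):
            ○ open, literals {P=1, Q=1, R=1}.
          branch 1.1.2 (add ~Q):
            ○ open, literals {P=1, Q=0, R=1}.
      branch 1.2 (add R):
        ~(~Q & Q): β-rule — branch into ~~Q  //  ~Q.
          branch 1.2.1 (add ~~Q):
            ○ open, literals {P=1, Q=1, R=1}.
          branch 1.2.2 (add ~Q):
            ○ open, literals {P=1, Q=0, R=1}.
  branch 2 (add ~~(~Q & Q), ~P):
    ~~(~Q & Q): α-rule — add ~Q, Q.
    × closes — contains both Q and ~Q.
1 branch closed, 4 open.
Each open branch fixes some atoms; the unmentioned ones are free. Counting distinct full assignments: branch {P=1, Q=1, R=1} (none free) contributes 1 new; branch {P=1, Q=0, R=1} (none free) contributes 1 new; branch {P=1, Q=1, R=1} (none free) contributes 0 new; branch {P=1, Q=0, R=1} (none free) contributes 0 new. Total: 2.

2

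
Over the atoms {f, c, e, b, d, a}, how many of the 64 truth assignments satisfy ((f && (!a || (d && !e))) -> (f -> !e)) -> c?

36

Initial set: {(((f && (!a || (d && !e))) -> (f -> !e)) -> c)}.
(((f && (!a || (d && !e))) -> (f -> !e)) -> c): β-rule — branch into !((f && (!a || (d && !e))) -> (f -> !e))  //  c.
  branch 1 (add !((f && (!a || (d && !e))) -> (f -> !e))):
    !((f && (!a || (d && !e))) -> (f -> !e)): α-rule — add (f && (!a || (d && !e))), !(f -> !e).
    (f && (!a || (d && !e))): α-rule — add f, (!a || (d && !e)).
    !(f -> !e): α-rule — add f, !!e.
    (!a || (d && !e)): β-rule — branch into !a  //  (d && !e).
      branch 1.1 (add !a):
        ○ open, literals {a=false, e=true, f=true}.
      branch 1.2 (add (d && !e)):
        (d && !e): α-rule — add d, !e.
        × closes — contains both e and !e.
  branch 2 (add c):
    ○ open, literals {c=true}.
1 branch closed, 2 open.
Each open branch fixes some atoms; the unmentioned ones are free. Counting distinct full assignments: branch {a=false, e=true, f=true} (c, b, d) contributes 8 new; branch {c=true} (f, e, b, d, a) contributes 28 new. Total: 36.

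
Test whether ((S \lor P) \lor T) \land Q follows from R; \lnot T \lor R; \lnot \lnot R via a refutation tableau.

Initial set: {R; (\lnot T \lor R); \lnot \lnot R; \lnot (((S \lor P) \lor T) \land Q)}.
\lnot \lnot R: drop double negation, giving R.
(\lnot T \lor R): β-rule — branch into \lnot T  //  R.
  branch 1 (add \lnot T):
    \lnot (((S \lor P) \lor T) \land Q): β-rule — branch into \lnot ((S \lor P) \lor T)  //  \lnot Q.
      branch 1.1 (add \lnot ((S \lor P) \lor T)):
        \lnot ((S \lor P) \lor T): α-rule — add \lnot (S \lor P), \lnot T.
        \lnot (S \lor P): α-rule — add \lnot S, \lnot P.
        ○ open, literals {P=false, R=true, S=false, T=false}.
      branch 1.2 (add \lnot Q):
        ○ open, literals {Q=false, R=true, T=false}.
  branch 2 (add R):
    \lnot (((S \lor P) \lor T) \land Q): β-rule — branch into \lnot ((S \lor P) \lor T)  //  \lnot Q.
      branch 2.1 (add \lnot ((S \lor P) \lor T)):
        \lnot ((S \lor P) \lor T): α-rule — add \lnot (S \lor P), \lnot T.
        \lnot (S \lor P): α-rule — add \lnot S, \lnot P.
        ○ open, literals {P=false, R=true, S=false, T=false}.
      branch 2.2 (add \lnot Q):
        ○ open, literals {Q=false, R=true}.
0 branches closed, 4 open.
An open branch gives a countermodel: P=false, R=true, S=false, T=false (unmentioned atoms arbitrary); the premises hold there but the conclusion fails.

No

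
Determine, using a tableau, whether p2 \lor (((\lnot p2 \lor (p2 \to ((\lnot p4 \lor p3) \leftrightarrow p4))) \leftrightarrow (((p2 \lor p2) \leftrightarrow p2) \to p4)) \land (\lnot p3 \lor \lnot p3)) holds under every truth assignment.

Not valid

Assume the negation and expand:
Initial set: {F (p2 \lor (((\lnot p2 \lor (p2 \to ((\lnot p4 \lor p3) \leftrightarrow p4))) \leftrightarrow (((p2 \lor p2) \leftrightarrow p2) \to p4)) \land (\lnot p3 \lor \lnot p3)))}.
F (p2 \lor (((\lnot p2 \lor (p2 \to ((\lnot p4 \lor p3) \leftrightarrow p4))) \leftrightarrow (((p2 \lor p2) \leftrightarrow p2) \to p4)) \land (\lnot p3 \lor \lnot p3))): α-rule — add F p2, F (((\lnot p2 \lor (p2 \to ((\lnot p4 \lor p3) \leftrightarrow p4))) \leftrightarrow (((p2 \lor p2) \leftrightarrow p2) \to p4)) \land (\lnot p3 \lor \lnot p3)).
F (((\lnot p2 \lor (p2 \to ((\lnot p4 \lor p3) \leftrightarrow p4))) \leftrightarrow (((p2 \lor p2) \leftrightarrow p2) \to p4)) \land (\lnot p3 \lor \lnot p3)): β-rule — branch into F ((\lnot p2 \lor (p2 \to ((\lnot p4 \lor p3) \leftrightarrow p4))) \leftrightarrow (((p2 \lor p2) \leftrightarrow p2) \to p4))  //  F (\lnot p3 \lor \lnot p3).
  branch 1 (add F ((\lnot p2 \lor (p2 \to ((\lnot p4 \lor p3) \leftrightarrow p4))) \leftrightarrow (((p2 \lor p2) \leftrightarrow p2) \to p4))):
    F ((\lnot p2 \lor (p2 \to ((\lnot p4 \lor p3) \leftrightarrow p4))) \leftrightarrow (((p2 \lor p2) \leftrightarrow p2) \to p4)): β-rule — branch into T (\lnot p2 \lor (p2 \to ((\lnot p4 \lor p3) \leftrightarrow p4))), F (((p2 \lor p2) \leftrightarrow p2) \to p4)  //  F (\lnot p2 \lor (p2 \to ((\lnot p4 \lor p3) \leftrightarrow p4))), T (((p2 \lor p2) \leftrightarrow p2) \to p4).
      branch 1.1 (add T (\lnot p2 \lor (p2 \to ((\lnot p4 \lor p3) \leftrightarrow p4))), F (((p2 \lor p2) \leftrightarrow p2) \to p4)):
        F (((p2 \lor p2) \leftrightarrow p2) \to p4): α-rule — add T ((p2 \lor p2) \leftrightarrow p2), F p4.
        T (\lnot p2 \lor (p2 \to ((\lnot p4 \lor p3) \leftrightarrow p4))): β-rule — branch into T \lnot p2  //  T (p2 \to ((\lnot p4 \lor p3) \leftrightarrow p4)).
          branch 1.1.1 (add T \lnot p2):
            T ((p2 \lor p2) \leftrightarrow p2): β-rule — branch into T (p2 \lor p2), T p2  //  F (p2 \lor p2), F p2.
              branch 1.1.1.1 (add T (p2 \lor p2), T p2):
                × closes — contains both p2 and \lnot p2.
              branch 1.1.1.2 (add F (p2 \lor p2), F p2):
                F (p2 \lor p2): α-rule — add F p2, F p2.
                ○ open, literals {p2=0, p4=0}.
          branch 1.1.2 (add T (p2 \to ((\lnot p4 \lor p3) \leftrightarrow p4))):
            T ((p2 \lor p2) \leftrightarrow p2): β-rule — branch into T (p2 \lor p2), T p2  //  F (p2 \lor p2), F p2.
              branch 1.1.2.1 (add T (p2 \lor p2), T p2):
                × closes — contains both p2 and \lnot p2.
              branch 1.1.2.2 (add F (p2 \lor p2), F p2):
                F (p2 \lor p2): α-rule — add F p2, F p2.
                T (p2 \to ((\lnot p4 \lor p3) \leftrightarrow p4)): β-rule — branch into F p2  //  T ((\lnot p4 \lor p3) \leftrightarrow p4).
                  branch 1.1.2.2.1 (add F p2):
                    ○ open, literals {p2=0, p4=0}.
                  branch 1.1.2.2.2 (add T ((\lnot p4 \lor p3) \leftrightarrow p4)):
                    T ((\lnot p4 \lor p3) \leftrightarrow p4): β-rule — branch into T (\lnot p4 \lor p3), T p4  //  F (\lnot p4 \lor p3), F p4.
                      branch 1.1.2.2.2.1 (add T (\lnot p4 \lor p3), T p4):
                        × closes — contains both p4 and \lnot p4.
                      branch 1.1.2.2.2.2 (add F (\lnot p4 \lor p3), F p4):
                        F (\lnot p4 \lor p3): α-rule — add F \lnot p4, F p3.
                        × closes — contains both p4 and \lnot p4.
      branch 1.2 (add F (\lnot p2 \lor (p2 \to ((\lnot p4 \lor p3) \leftrightarrow p4))), T (((p2 \lor p2) \leftrightarrow p2) \to p4)):
        F (\lnot p2 \lor (p2 \to ((\lnot p4 \lor p3) \leftrightarrow p4))): α-rule — add F \lnot p2, F (p2 \to ((\lnot p4 \lor p3) \leftrightarrow p4)).
        × closes — contains both p2 and \lnot p2.
  branch 2 (add F (\lnot p3 \lor \lnot p3)):
    F (\lnot p3 \lor \lnot p3): α-rule — add F \lnot p3, F \lnot p3.
    ○ open, literals {p2=0, p3=1}.
5 branches closed, 3 open.
An open branch gives a countermodel: p2=0, p4=0 (unmentioned atoms arbitrary); under it the original formula is false.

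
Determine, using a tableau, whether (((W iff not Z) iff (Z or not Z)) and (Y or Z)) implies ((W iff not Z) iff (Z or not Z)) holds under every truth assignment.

Assume the negation and expand:
Initial set: {not ((((W iff not Z) iff (Z or not Z)) and (Y or Z)) implies ((W iff not Z) iff (Z or not Z)))}.
not ((((W iff not Z) iff (Z or not Z)) and (Y or Z)) implies ((W iff not Z) iff (Z or not Z))): α-rule — add (((W iff not Z) iff (Z or not Z)) and (Y or Z)), not ((W iff not Z) iff (Z or not Z)).
(((W iff not Z) iff (Z or not Z)) and (Y or Z)): α-rule — add ((W iff not Z) iff (Z or not Z)), (Y or Z).
not ((W iff not Z) iff (Z or not Z)): β-rule — branch into (W iff not Z), not (Z or not Z)  //  not (W iff not Z), (Z or not Z).
  branch 1 (add (W iff not Z), not (Z or not Z)):
    not (Z or not Z): α-rule — add not Z, not not Z.
    × closes — contains both Z and not Z.
  branch 2 (add not (W iff not Z), (Z or not Z)):
    ((W iff not Z) iff (Z or not Z)): β-rule — branch into (W iff not Z), (Z or not Z)  //  not (W iff not Z), not (Z or not Z).
      branch 2.1 (add (W iff not Z), (Z or not Z)):
        (Y or Z): β-rule — branch into Y  //  Z.
          branch 2.1.1 (add Y):
            not (W iff not Z): β-rule — branch into W, not not Z  //  not W, not Z.
              branch 2.1.1.1 (add W, not not Z):
                (Z or not Z): β-rule — branch into Z  //  not Z.
                  branch 2.1.1.1.1 (add Z):
                    (W iff not Z): β-rule — branch into W, not Z  //  not W, not not Z.
                      branch 2.1.1.1.1.1 (add W, not Z):
                        × closes — contains both Z and not Z.
                      branch 2.1.1.1.1.2 (add not W, not not Z):
                        × closes — contains both W and not W.
                  branch 2.1.1.1.2 (add not Z):
                    × closes — contains both Z and not Z.
              branch 2.1.1.2 (add not W, not Z):
                (Z or not Z): β-rule — branch into Z  //  not Z.
                  branch 2.1.1.2.1 (add Z):
                    × closes — contains both Z and not Z.
                  branch 2.1.1.2.2 (add not Z):
                    (W iff not Z): β-rule — branch into W, not Z  //  not W, not not Z.
                      branch 2.1.1.2.2.1 (add W, not Z):
                        × closes — contains both W and not W.
                      branch 2.1.1.2.2.2 (add not W, not not Z):
                        × closes — contains both Z and not Z.
          branch 2.1.2 (add Z):
            not (W iff not Z): β-rule — branch into W, not not Z  //  not W, not Z.
              branch 2.1.2.1 (add W, not not Z):
                (Z or not Z): β-rule — branch into Z  //  not Z.
                  branch 2.1.2.1.1 (add Z):
                    (W iff not Z): β-rule — branch into W, not Z  //  not W, not not Z.
                      branch 2.1.2.1.1.1 (add W, not Z):
                        × closes — contains both Z and not Z.
                      branch 2.1.2.1.1.2 (add not W, not not Z):
                        × closes — contains both W and not W.
                  branch 2.1.2.1.2 (add not Z):
                    × closes — contains both Z and not Z.
              branch 2.1.2.2 (add not W, not Z):
                × closes — contains both Z and not Z.
      branch 2.2 (add not (W iff not Z), not (Z or not Z)):
        not (Z or not Z): α-rule — add not Z, not not Z.
        × closes — contains both Z and not Z.
All 12 branches close.
Every branch closed, so the negation is unsatisfiable and the formula is valid.

Valid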